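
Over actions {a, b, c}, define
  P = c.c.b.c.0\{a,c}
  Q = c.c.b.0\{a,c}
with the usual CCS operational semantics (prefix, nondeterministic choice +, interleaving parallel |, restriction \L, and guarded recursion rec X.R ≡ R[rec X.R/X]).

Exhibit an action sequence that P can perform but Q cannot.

LTS(P): 5 reachable states
  s0 = c.c.b.c.0\{a,c} ⊢ =c=> s1
  s1 = c.b.c.0\{a,c} ⊢ =c=> s2
  s2 = b.c.0\{a,c} ⊢ =b=> s3
  s3 = c.0\{a,c} ⊢ =c=> s4
  s4 = 0\{a,c} ⊢ ∅
LTS(Q): 4 reachable states
  t0 = c.c.b.0\{a,c} ⊢ =c=> t1
  t1 = c.b.0\{a,c} ⊢ =c=> t2
  t2 = b.0\{a,c} ⊢ =b=> t3
  t3 = 0\{a,c} ⊢ ∅
Trace ⟨ccbc⟩ through P, begin at {s0}:
  [1] c ⇒ {s1}
  [2] c ⇒ {s2}
  [3] b ⇒ {s3}
  [4] c ⇒ {s4}
  — P admits the full trace.
Trace ⟨ccbc⟩ through Q, begin at {t0}:
  [1] c ⇒ {t1}
  [2] c ⇒ {t2}
  [3] b ⇒ {t3}
  [4] c ⇒ no successor for Q

ccbc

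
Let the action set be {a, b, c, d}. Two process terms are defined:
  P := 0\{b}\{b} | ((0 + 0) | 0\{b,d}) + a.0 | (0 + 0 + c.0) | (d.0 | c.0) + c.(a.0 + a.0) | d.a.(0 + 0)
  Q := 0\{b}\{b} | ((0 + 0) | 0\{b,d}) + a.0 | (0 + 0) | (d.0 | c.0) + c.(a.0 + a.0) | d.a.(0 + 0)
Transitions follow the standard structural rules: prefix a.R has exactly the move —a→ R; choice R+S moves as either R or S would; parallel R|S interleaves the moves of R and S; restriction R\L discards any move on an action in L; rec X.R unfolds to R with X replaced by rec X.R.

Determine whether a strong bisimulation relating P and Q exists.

NO

Reachable graph of P (24 states):
  s0 = 0\{b}\{b} | ((0 + 0) | 0\{b,d}) + a.0 | (0 + 0 + c.0) | (d.0 | c.0) + c.(a.0 + a.0) | d.a.(0 + 0) ⊢ —a→ s1, —c→ s2, —c→ s3, —c→ s4, —d→ s5, —d→ s6
  s1 = 0 | (0 + 0 + c.0) | (d.0 | c.0) ⊢ —c→ s7, —c→ s8, —d→ s9
  s2 = (a.0 + a.0) | d.a.(0 + 0) ⊢ —a→ s10, —d→ s11
  s3 = a.0 | (0 + 0 + c.0) | (d.0 | 0) ⊢ —a→ s7, —c→ s12, —d→ s13
  s4 = a.0 | 0 | (d.0 | c.0) ⊢ —a→ s8, —c→ s12, —d→ s14
  s5 = a.0 | (0 + 0 + c.0) | (0 | c.0) ⊢ —a→ s9, —c→ s13, —c→ s14
  s6 = c.(a.0 + a.0) | a.(0 + 0) ⊢ —a→ s15, —c→ s11
  s7 = 0 | (0 + 0 + c.0) | (d.0 | 0) ⊢ —c→ s16, —d→ s17
  s8 = 0 | 0 | (d.0 | c.0) ⊢ —c→ s16, —d→ s18
  s9 = 0 | (0 + 0 + c.0) | (0 | c.0) ⊢ —c→ s17, —c→ s18
  s10 = 0 | d.a.(0 + 0) ⊢ —d→ s19
  s11 = (a.0 + a.0) | a.(0 + 0) ⊢ —a→ s19, —a→ s20
  s12 = a.0 | 0 | (d.0 | 0) ⊢ —a→ s16, —d→ s21
  s13 = a.0 | (0 + 0 + c.0) | (0 | 0) ⊢ —a→ s17, —c→ s21
  s14 = a.0 | 0 | (0 | c.0) ⊢ —a→ s18, —c→ s21
  s15 = c.(a.0 + a.0) | (0 + 0) ⊢ —c→ s20
  s16 = 0 | 0 | (d.0 | 0) ⊢ —d→ s22
  s17 = 0 | (0 + 0 + c.0) | (0 | 0) ⊢ —c→ s22
  s18 = 0 | 0 | (0 | c.0) ⊢ —c→ s22
  s19 = 0 | a.(0 + 0) ⊢ —a→ s23
  s20 = (a.0 + a.0) | (0 + 0) ⊢ —a→ s23
  s21 = a.0 | 0 | (0 | 0) ⊢ —a→ s22
  s22 = 0 | 0 | (0 | 0) ⊢ deadlocked
  s23 = 0 | (0 + 0) ⊢ deadlocked
Reachable graph of Q (16 states):
  t0 = 0\{b}\{b} | ((0 + 0) | 0\{b,d}) + a.0 | (0 + 0) | (d.0 | c.0) + c.(a.0 + a.0) | d.a.(0 + 0) ⊢ —a→ t1, —c→ t2, —c→ t3, —d→ t4, —d→ t5
  t1 = 0 | (0 + 0) | (d.0 | c.0) ⊢ —c→ t6, —d→ t7
  t2 = (a.0 + a.0) | d.a.(0 + 0) ⊢ —a→ t8, —d→ t9
  t3 = a.0 | (0 + 0) | (d.0 | 0) ⊢ —a→ t6, —d→ t10
  t4 = a.0 | (0 + 0) | (0 | c.0) ⊢ —a→ t7, —c→ t10
  t5 = c.(a.0 + a.0) | a.(0 + 0) ⊢ —a→ t11, —c→ t9
  t6 = 0 | (0 + 0) | (d.0 | 0) ⊢ —d→ t12
  t7 = 0 | (0 + 0) | (0 | c.0) ⊢ —c→ t12
  t8 = 0 | d.a.(0 + 0) ⊢ —d→ t13
  t9 = (a.0 + a.0) | a.(0 + 0) ⊢ —a→ t13, —a→ t14
  t10 = a.0 | (0 + 0) | (0 | 0) ⊢ —a→ t12
  t11 = c.(a.0 + a.0) | (0 + 0) ⊢ —c→ t14
  t12 = 0 | (0 + 0) | (0 | 0) ⊢ deadlocked
  t13 = 0 | a.(0 + 0) ⊢ —a→ t15
  t14 = (a.0 + a.0) | (0 + 0) ⊢ —a→ t15
  t15 = 0 | (0 + 0) ⊢ deadlocked
Bisimilarity quotient blocks:
  B0 = {s0}
  B1 = {s6, t5}
  B2 = {s11, t9}
  B3 = {s19, s20, s21, t10, t13, t14}
  B4 = {s22, s23, t12, t15}
  B5 = {s15, t11}
  B6 = {s5}
  B7 = {s13, s14, t4}
  B8 = {s17, s18, t7}
  B9 = {s9}
  B10 = {s2, t2}
  B11 = {s10, t8}
  B12 = {s3, s4}
  B13 = {s7, s8, t1}
  B14 = {s16, t6}
  B15 = {s12, t3}
  B16 = {s1}
  B17 = {t0}
s0 ∈ B0, t0 ∈ B17 → different blocks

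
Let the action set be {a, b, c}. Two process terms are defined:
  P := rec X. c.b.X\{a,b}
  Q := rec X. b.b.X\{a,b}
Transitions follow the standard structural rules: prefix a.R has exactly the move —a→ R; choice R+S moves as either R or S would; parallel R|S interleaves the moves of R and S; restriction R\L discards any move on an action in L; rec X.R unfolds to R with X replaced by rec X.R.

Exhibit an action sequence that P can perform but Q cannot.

c

P's transition system — 4 states:
  m0 = rec X. c.b.X\{a,b} → -c-> m1
  m1 = b.(rec X. c.b.X\{a,b})\{a,b} → -b-> m2
  m2 = (rec X. c.b.X\{a,b})\{a,b} → -c-> m3
  m3 = (b.(rec X. c.b.X\{a,b})\{a,b})\{a,b} → deadlocked
Q's transition system — 3 states:
  n0 = rec X. b.b.X\{a,b} → -b-> n1
  n1 = b.(rec X. b.b.X\{a,b})\{a,b} → -b-> n2
  n2 = (rec X. b.b.X\{a,b})\{a,b} → deadlocked
Executing c from P (initial set {m0}):
  [1] c ⇒ {m1}
  P completes σ.
Executing c from Q (initial set {n0}):
  [1] c ⇒ ∅ (Q stuck)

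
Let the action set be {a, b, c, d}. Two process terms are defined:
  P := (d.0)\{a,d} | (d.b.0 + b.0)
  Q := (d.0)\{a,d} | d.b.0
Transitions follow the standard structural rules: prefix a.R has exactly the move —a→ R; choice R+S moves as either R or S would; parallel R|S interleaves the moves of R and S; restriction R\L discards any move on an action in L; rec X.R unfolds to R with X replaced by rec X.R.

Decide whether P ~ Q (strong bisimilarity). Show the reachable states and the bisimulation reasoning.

P's transition system — 3 states:
  s0 = (d.0)\{a,d} | (d.b.0 + b.0) | ··b··> s1, ··d··> s2
  s1 = (d.0)\{a,d} | 0 | deadlocked
  s2 = (d.0)\{a,d} | b.0 | ··b··> s1
Q's transition system — 3 states:
  t0 = (d.0)\{a,d} | d.b.0 | ··d··> t1
  t1 = (d.0)\{a,d} | b.0 | ··b··> t2
  t2 = (d.0)\{a,d} | 0 | deadlocked
Bisimilarity quotient blocks:
  B0 = {s0}
  B1 = {s1, t2}
  B2 = {s2, t1}
  B3 = {t0}
s0 ∈ B0, t0 ∈ B3 → different blocks

not bisimilar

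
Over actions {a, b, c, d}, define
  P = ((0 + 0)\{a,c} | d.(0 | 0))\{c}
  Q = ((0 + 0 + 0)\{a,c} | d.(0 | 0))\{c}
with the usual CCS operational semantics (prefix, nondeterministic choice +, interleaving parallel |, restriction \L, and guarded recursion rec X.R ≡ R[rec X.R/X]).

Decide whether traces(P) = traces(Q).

traces(P) = traces(Q)

LTS(P): 2 reachable states
  p0 = ((0 + 0)\{a,c} | d.(0 | 0))\{c} | -d-> p1
  p1 = ((0 + 0)\{a,c} | (0 | 0))\{c} | deadlocked
LTS(Q): 2 reachable states
  q0 = ((0 + 0 + 0)\{a,c} | d.(0 | 0))\{c} | -d-> q1
  q1 = ((0 + 0 + 0)\{a,c} | (0 | 0))\{c} | deadlocked
Coarsest stable partition (strong bisimilarity classes):
  B0 = {p0, q0}
  B1 = {p1, q1}
p0 ∈ B0, q0 ∈ B0 → same block
Bisimilar ⇒ trace-equivalent.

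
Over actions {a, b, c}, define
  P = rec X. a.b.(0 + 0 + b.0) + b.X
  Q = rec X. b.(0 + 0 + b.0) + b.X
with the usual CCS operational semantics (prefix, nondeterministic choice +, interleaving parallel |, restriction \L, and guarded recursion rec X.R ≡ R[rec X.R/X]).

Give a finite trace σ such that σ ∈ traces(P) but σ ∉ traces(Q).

a

Reachable graph of P (4 states):
  s0 = rec X. a.b.(0 + 0 + b.0) + b.X | =a=> s1, =b=> s0
  s1 = b.(0 + 0 + b.0) | =b=> s2
  s2 = 0 + 0 + b.0 | =b=> s3
  s3 = 0 | ·
Reachable graph of Q (3 states):
  t0 = rec X. b.(0 + 0 + b.0) + b.X | =b=> t0, =b=> t1
  t1 = 0 + 0 + b.0 | =b=> t2
  t2 = 0 | ·
Trace ⟨a⟩ through P, begin at {s0}:
  [1] a ⇒ {s1}
  P completes σ.
Trace ⟨a⟩ through Q, begin at {t0}:
  [1] a ⇒ ∅  — Q cannot continue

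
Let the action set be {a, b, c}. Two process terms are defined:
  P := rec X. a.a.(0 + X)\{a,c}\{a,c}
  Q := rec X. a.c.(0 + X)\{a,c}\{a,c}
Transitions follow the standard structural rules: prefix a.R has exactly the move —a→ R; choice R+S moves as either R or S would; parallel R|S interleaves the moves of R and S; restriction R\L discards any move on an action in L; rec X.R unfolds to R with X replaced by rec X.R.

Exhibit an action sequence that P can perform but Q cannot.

aa

LTS(P): 3 reachable states
  u0 = rec X. a.a.(0 + X)\{a,c}\{a,c} :: ··a··> u1
  u1 = a.(0 + (rec X. a.a.(0 + X)\{a,c}\{a,c}))\{a,c}\{a,c} :: ··a··> u2
  u2 = (0 + (rec X. a.a.(0 + X)\{a,c}\{a,c}))\{a,c}\{a,c} :: ∅
LTS(Q): 3 reachable states
  v0 = rec X. a.c.(0 + X)\{a,c}\{a,c} :: ··a··> v1
  v1 = c.(0 + (rec X. a.c.(0 + X)\{a,c}\{a,c}))\{a,c}\{a,c} :: ··c··> v2
  v2 = (0 + (rec X. a.c.(0 + X)\{a,c}\{a,c}))\{a,c}\{a,c} :: ∅
Executing aa from P (initial set {u0}):
  step 1 (a): {u1}
  step 2 (a): {u2}
  P completes σ.
Executing aa from Q (initial set {v0}):
  step 1 (a): {v1}
  step 2 (a): ∅  — Q cannot continue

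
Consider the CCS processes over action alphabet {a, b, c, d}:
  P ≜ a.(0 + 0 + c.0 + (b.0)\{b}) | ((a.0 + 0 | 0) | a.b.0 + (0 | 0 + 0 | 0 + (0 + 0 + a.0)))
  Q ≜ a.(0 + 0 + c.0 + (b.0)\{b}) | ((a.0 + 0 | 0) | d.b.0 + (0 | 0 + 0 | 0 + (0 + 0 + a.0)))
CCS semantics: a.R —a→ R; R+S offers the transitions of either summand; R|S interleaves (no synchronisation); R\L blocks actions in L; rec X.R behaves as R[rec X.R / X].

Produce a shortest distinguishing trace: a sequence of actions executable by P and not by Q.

LTS(P): 21 reachable states
  p0 = a.(0 + 0 + c.0 + (b.0)\{b}) | ((a.0 + 0 | 0) | a.b.0 + (0 | 0 + 0 | 0 + (0 + 0 + a.0))) ⊢ --a--▸ p1, --a--▸ p2, --a--▸ p3, --a--▸ p4
  p1 = (0 + 0 + c.0 + (b.0)\{b}) | ((a.0 + 0 | 0) | a.b.0 + (0 | 0 + 0 | 0 + (0 + 0 + a.0))) ⊢ --a--▸ p5, --a--▸ p6, --a--▸ p7, --c--▸ p8
  p2 = a.(0 + 0 + c.0 + (b.0)\{b}) | ((a.0 + 0 | 0) | b.0) ⊢ --a--▸ p5, --a--▸ p9, --b--▸ p10
  p3 = a.(0 + 0 + c.0 + (b.0)\{b}) | (0 | a.b.0) ⊢ --a--▸ p6, --a--▸ p9
  p4 = a.(0 + 0 + c.0 + (b.0)\{b}) | 0 ⊢ --a--▸ p7
  p5 = (0 + 0 + c.0 + (b.0)\{b}) | ((a.0 + 0 | 0) | b.0) ⊢ --a--▸ p11, --b--▸ p12, --c--▸ p13
  p6 = (0 + 0 + c.0 + (b.0)\{b}) | (0 | a.b.0) ⊢ --a--▸ p11, --c--▸ p14
  p7 = (0 + 0 + c.0 + (b.0)\{b}) | 0 ⊢ --c--▸ p15
  p8 = 0 | ((a.0 + 0 | 0) | a.b.0 + (0 | 0 + 0 | 0 + (0 + 0 + a.0))) ⊢ --a--▸ p13, --a--▸ p14, --a--▸ p15
  p9 = a.(0 + 0 + c.0 + (b.0)\{b}) | (0 | b.0) ⊢ --a--▸ p11, --b--▸ p16
  p10 = a.(0 + 0 + c.0 + (b.0)\{b}) | ((a.0 + 0 | 0) | 0) ⊢ --a--▸ p12, --a--▸ p16
  p11 = (0 + 0 + c.0 + (b.0)\{b}) | (0 | b.0) ⊢ --b--▸ p17, --c--▸ p18
  p12 = (0 + 0 + c.0 + (b.0)\{b}) | ((a.0 + 0 | 0) | 0) ⊢ --a--▸ p17, --c--▸ p19
  p13 = 0 | ((a.0 + 0 | 0) | b.0) ⊢ --a--▸ p18, --b--▸ p19
  p14 = 0 | (0 | a.b.0) ⊢ --a--▸ p18
  p15 = 0 | 0 ⊢ ∅
  p16 = a.(0 + 0 + c.0 + (b.0)\{b}) | (0 | 0) ⊢ --a--▸ p17
  p17 = (0 + 0 + c.0 + (b.0)\{b}) | (0 | 0) ⊢ --c--▸ p20
  p18 = 0 | (0 | b.0) ⊢ --b--▸ p20
  p19 = 0 | ((a.0 + 0 | 0) | 0) ⊢ --a--▸ p20
  p20 = 0 | (0 | 0) ⊢ ∅
LTS(Q): 21 reachable states
  q0 = a.(0 + 0 + c.0 + (b.0)\{b}) | ((a.0 + 0 | 0) | d.b.0 + (0 | 0 + 0 | 0 + (0 + 0 + a.0))) ⊢ --a--▸ q1, --a--▸ q2, --a--▸ q3, --d--▸ q4
  q1 = (0 + 0 + c.0 + (b.0)\{b}) | ((a.0 + 0 | 0) | d.b.0 + (0 | 0 + 0 | 0 + (0 + 0 + a.0))) ⊢ --a--▸ q5, --a--▸ q6, --c--▸ q7, --d--▸ q8
  q2 = a.(0 + 0 + c.0 + (b.0)\{b}) | (0 | d.b.0) ⊢ --a--▸ q5, --d--▸ q9
  q3 = a.(0 + 0 + c.0 + (b.0)\{b}) | 0 ⊢ --a--▸ q6
  q4 = a.(0 + 0 + c.0 + (b.0)\{b}) | ((a.0 + 0 | 0) | b.0) ⊢ --a--▸ q8, --a--▸ q9, --b--▸ q10
  q5 = (0 + 0 + c.0 + (b.0)\{b}) | (0 | d.b.0) ⊢ --c--▸ q11, --d--▸ q12
  q6 = (0 + 0 + c.0 + (b.0)\{b}) | 0 ⊢ --c--▸ q13
  q7 = 0 | ((a.0 + 0 | 0) | d.b.0 + (0 | 0 + 0 | 0 + (0 + 0 + a.0))) ⊢ --a--▸ q11, --a--▸ q13, --d--▸ q14
  q8 = (0 + 0 + c.0 + (b.0)\{b}) | ((a.0 + 0 | 0) | b.0) ⊢ --a--▸ q12, --b--▸ q15, --c--▸ q14
  q9 = a.(0 + 0 + c.0 + (b.0)\{b}) | (0 | b.0) ⊢ --a--▸ q12, --b--▸ q16
  q10 = a.(0 + 0 + c.0 + (b.0)\{b}) | ((a.0 + 0 | 0) | 0) ⊢ --a--▸ q15, --a--▸ q16
  q11 = 0 | (0 | d.b.0) ⊢ --d--▸ q17
  q12 = (0 + 0 + c.0 + (b.0)\{b}) | (0 | b.0) ⊢ --b--▸ q18, --c--▸ q17
  q13 = 0 | 0 ⊢ ∅
  q14 = 0 | ((a.0 + 0 | 0) | b.0) ⊢ --a--▸ q17, --b--▸ q19
  q15 = (0 + 0 + c.0 + (b.0)\{b}) | ((a.0 + 0 | 0) | 0) ⊢ --a--▸ q18, --c--▸ q19
  q16 = a.(0 + 0 + c.0 + (b.0)\{b}) | (0 | 0) ⊢ --a--▸ q18
  q17 = 0 | (0 | b.0) ⊢ --b--▸ q20
  q18 = (0 + 0 + c.0 + (b.0)\{b}) | (0 | 0) ⊢ --c--▸ q20
  q19 = 0 | ((a.0 + 0 | 0) | 0) ⊢ --a--▸ q20
  q20 = 0 | (0 | 0) ⊢ ∅
Trace ⟨ab⟩ through P, begin at {p0}:
  after a @ step 1: {p1, p2, p3, p4}
  after b @ step 2: {p10}
  P completes σ.
Trace ⟨ab⟩ through Q, begin at {q0}:
  after a @ step 1: {q1, q2, q3}
  after b @ step 2: ∅ (Q stuck)

ab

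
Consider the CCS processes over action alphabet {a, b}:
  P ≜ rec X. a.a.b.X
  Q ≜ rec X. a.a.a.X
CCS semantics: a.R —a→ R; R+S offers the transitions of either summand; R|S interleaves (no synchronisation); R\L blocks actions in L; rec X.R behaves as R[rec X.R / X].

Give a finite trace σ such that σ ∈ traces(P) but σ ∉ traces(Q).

aab

LTS(P): 3 reachable states
  m0 = rec X. a.a.b.X ⊢ —a→ m1
  m1 = a.b.(rec X. a.a.b.X) ⊢ —a→ m2
  m2 = b.(rec X. a.a.b.X) ⊢ —b→ m0
LTS(Q): 3 reachable states
  n0 = rec X. a.a.a.X ⊢ —a→ n1
  n1 = a.a.(rec X. a.a.a.X) ⊢ —a→ n2
  n2 = a.(rec X. a.a.a.X) ⊢ —a→ n0
Executing aab from P (initial set {m0}):
  step 1 (a): {m1}
  step 2 (a): {m2}
  step 3 (b): {m0}
  P completes σ.
Executing aab from Q (initial set {n0}):
  step 1 (a): {n1}
  step 2 (a): {n2}
  step 3 (b): ∅ (Q stuck)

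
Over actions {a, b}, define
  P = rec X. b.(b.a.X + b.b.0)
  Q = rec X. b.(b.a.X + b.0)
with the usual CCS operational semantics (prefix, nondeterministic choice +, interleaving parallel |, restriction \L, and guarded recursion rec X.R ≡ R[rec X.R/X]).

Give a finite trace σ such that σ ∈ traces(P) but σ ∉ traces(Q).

LTS(P): 5 reachable states
  p0 = rec X. b.(b.a.X + b.b.0) → --b--▸ p1
  p1 = b.a.(rec X. b.(b.a.X + b.b.0)) + b.b.0 → --b--▸ p2, --b--▸ p3
  p2 = a.(rec X. b.(b.a.X + b.b.0)) → --a--▸ p0
  p3 = b.0 → --b--▸ p4
  p4 = 0 → (no moves)
LTS(Q): 4 reachable states
  q0 = rec X. b.(b.a.X + b.0) → --b--▸ q1
  q1 = b.a.(rec X. b.(b.a.X + b.0)) + b.0 → --b--▸ q2, --b--▸ q3
  q2 = 0 → (no moves)
  q3 = a.(rec X. b.(b.a.X + b.0)) → --a--▸ q0
Trace ⟨bbb⟩ through P, begin at {p0}:
  [1] b ⇒ {p1}
  [2] b ⇒ {p2, p3}
  [3] b ⇒ {p4}
  — P admits the full trace.
Trace ⟨bbb⟩ through Q, begin at {q0}:
  [1] b ⇒ {q1}
  [2] b ⇒ {q2, q3}
  [3] b ⇒ no successor for Q

bbb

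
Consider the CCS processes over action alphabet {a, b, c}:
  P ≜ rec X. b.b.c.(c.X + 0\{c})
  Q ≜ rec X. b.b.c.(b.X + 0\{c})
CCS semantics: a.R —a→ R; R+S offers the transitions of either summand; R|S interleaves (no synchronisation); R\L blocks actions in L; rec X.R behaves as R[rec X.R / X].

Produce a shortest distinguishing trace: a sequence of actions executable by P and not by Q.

Reachable graph of P (4 states):
  m0 = rec X. b.b.c.(c.X + 0\{c}) ⊢ =b=> m1
  m1 = b.c.(c.(rec X. b.b.c.(c.X + 0\{c})) + 0\{c}) ⊢ =b=> m2
  m2 = c.(c.(rec X. b.b.c.(c.X + 0\{c})) + 0\{c}) ⊢ =c=> m3
  m3 = c.(rec X. b.b.c.(c.X + 0\{c})) + 0\{c} ⊢ =c=> m0
Reachable graph of Q (4 states):
  n0 = rec X. b.b.c.(b.X + 0\{c}) ⊢ =b=> n1
  n1 = b.c.(b.(rec X. b.b.c.(b.X + 0\{c})) + 0\{c}) ⊢ =b=> n2
  n2 = c.(b.(rec X. b.b.c.(b.X + 0\{c})) + 0\{c}) ⊢ =c=> n3
  n3 = b.(rec X. b.b.c.(b.X + 0\{c})) + 0\{c} ⊢ =b=> n0
Trace ⟨bbcc⟩ through P, begin at {m0}:
  step 1 (b): {m1}
  step 2 (b): {m2}
  step 3 (c): {m3}
  step 4 (c): {m0}
  — P admits the full trace.
Trace ⟨bbcc⟩ through Q, begin at {n0}:
  step 1 (b): {n1}
  step 2 (b): {n2}
  step 3 (c): {n3}
  step 4 (c): no successor for Q

bbcc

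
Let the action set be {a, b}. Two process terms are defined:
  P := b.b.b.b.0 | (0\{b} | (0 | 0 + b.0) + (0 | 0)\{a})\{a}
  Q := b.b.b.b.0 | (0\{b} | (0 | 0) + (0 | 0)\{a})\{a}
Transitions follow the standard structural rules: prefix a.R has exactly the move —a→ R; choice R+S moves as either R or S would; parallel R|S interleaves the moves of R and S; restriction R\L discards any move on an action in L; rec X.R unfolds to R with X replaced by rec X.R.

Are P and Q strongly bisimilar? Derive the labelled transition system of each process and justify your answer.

not bisimilar

P's transition system — 10 states:
  u0 = b.b.b.b.0 | (0\{b} | (0 | 0 + b.0) + (0 | 0)\{a})\{a} :: —b→ u1, —b→ u2
  u1 = b.b.b.0 | (0\{b} | (0 | 0 + b.0) + (0 | 0)\{a})\{a} :: —b→ u3, —b→ u4
  u2 = b.b.b.b.0 | (0\{b} | 0)\{a} :: —b→ u4
  u3 = b.b.0 | (0\{b} | (0 | 0 + b.0) + (0 | 0)\{a})\{a} :: —b→ u5, —b→ u6
  u4 = b.b.b.0 | (0\{b} | 0)\{a} :: —b→ u6
  u5 = b.0 | (0\{b} | (0 | 0 + b.0) + (0 | 0)\{a})\{a} :: —b→ u7, —b→ u8
  u6 = b.b.0 | (0\{b} | 0)\{a} :: —b→ u8
  u7 = 0 | (0\{b} | (0 | 0 + b.0) + (0 | 0)\{a})\{a} :: —b→ u9
  u8 = b.0 | (0\{b} | 0)\{a} :: —b→ u9
  u9 = 0 | (0\{b} | 0)\{a} :: stopped
Q's transition system — 5 states:
  v0 = b.b.b.b.0 | (0\{b} | (0 | 0) + (0 | 0)\{a})\{a} :: —b→ v1
  v1 = b.b.b.0 | (0\{b} | (0 | 0) + (0 | 0)\{a})\{a} :: —b→ v2
  v2 = b.b.0 | (0\{b} | (0 | 0) + (0 | 0)\{a})\{a} :: —b→ v3
  v3 = b.0 | (0\{b} | (0 | 0) + (0 | 0)\{a})\{a} :: —b→ v4
  v4 = 0 | (0\{b} | (0 | 0) + (0 | 0)\{a})\{a} :: stopped
Bisimilarity quotient blocks:
  B0 = {u0}
  B1 = {u1, u2, v0}
  B2 = {u3, u4, v1}
  B3 = {u5, u6, v2}
  B4 = {u7, u8, v3}
  B5 = {u9, v4}
u0 ∈ B0, v0 ∈ B1 → different blocks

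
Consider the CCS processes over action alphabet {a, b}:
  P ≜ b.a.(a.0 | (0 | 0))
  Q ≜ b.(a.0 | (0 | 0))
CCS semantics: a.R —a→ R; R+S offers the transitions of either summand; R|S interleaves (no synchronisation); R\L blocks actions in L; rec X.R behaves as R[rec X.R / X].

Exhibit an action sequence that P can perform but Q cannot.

baa

Reachable graph of P (4 states):
  s0 = b.a.(a.0 | (0 | 0)) → -b-> s1
  s1 = a.(a.0 | (0 | 0)) → -a-> s2
  s2 = a.0 | (0 | 0) → -a-> s3
  s3 = 0 | (0 | 0) → deadlocked
Reachable graph of Q (3 states):
  t0 = b.(a.0 | (0 | 0)) → -b-> t1
  t1 = a.0 | (0 | 0) → -a-> t2
  t2 = 0 | (0 | 0) → deadlocked
Trace ⟨baa⟩ through P, begin at {s0}:
  after b @ step 1: {s1}
  after a @ step 2: {s2}
  after a @ step 3: {s3}
  ✓ P
Trace ⟨baa⟩ through Q, begin at {t0}:
  after b @ step 1: {t1}
  after a @ step 2: {t2}
  after a @ step 3: ∅ (Q stuck)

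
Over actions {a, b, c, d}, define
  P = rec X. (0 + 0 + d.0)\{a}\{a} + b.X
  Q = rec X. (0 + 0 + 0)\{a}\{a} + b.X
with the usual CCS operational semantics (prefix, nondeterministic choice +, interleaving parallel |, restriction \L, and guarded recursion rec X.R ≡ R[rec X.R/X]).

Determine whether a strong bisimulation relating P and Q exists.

Reachable graph of P (2 states):
  u0 = rec X. (0 + 0 + d.0)\{a}\{a} + b.X has moves ··b··> u0, ··d··> u1
  u1 = 0\{a}\{a} has moves ·
Reachable graph of Q (1 states):
  v0 = rec X. (0 + 0 + 0)\{a}\{a} + b.X has moves ··b··> v0
Coarsest stable partition (strong bisimilarity classes):
  B0 = {u0}
  B1 = {u1}
  B2 = {v0}
u0 ∈ B0, v0 ∈ B2 → different blocks

NO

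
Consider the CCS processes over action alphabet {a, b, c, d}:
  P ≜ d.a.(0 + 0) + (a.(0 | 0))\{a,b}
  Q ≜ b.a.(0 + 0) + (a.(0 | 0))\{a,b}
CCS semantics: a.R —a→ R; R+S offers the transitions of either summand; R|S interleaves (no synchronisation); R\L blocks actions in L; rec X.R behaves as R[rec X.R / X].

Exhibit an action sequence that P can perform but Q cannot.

d

P's transition system — 3 states:
  m0 = d.a.(0 + 0) + (a.(0 | 0))\{a,b} has moves --d--▸ m1
  m1 = a.(0 + 0) has moves --a--▸ m2
  m2 = 0 + 0 has moves (no moves)
Q's transition system — 3 states:
  n0 = b.a.(0 + 0) + (a.(0 | 0))\{a,b} has moves --b--▸ n1
  n1 = a.(0 + 0) has moves --a--▸ n2
  n2 = 0 + 0 has moves (no moves)
Trace ⟨d⟩ through P, begin at {m0}:
  after d @ step 1: {m1}
  ✓ P
Trace ⟨d⟩ through Q, begin at {n0}:
  after d @ step 1: ∅  — Q cannot continue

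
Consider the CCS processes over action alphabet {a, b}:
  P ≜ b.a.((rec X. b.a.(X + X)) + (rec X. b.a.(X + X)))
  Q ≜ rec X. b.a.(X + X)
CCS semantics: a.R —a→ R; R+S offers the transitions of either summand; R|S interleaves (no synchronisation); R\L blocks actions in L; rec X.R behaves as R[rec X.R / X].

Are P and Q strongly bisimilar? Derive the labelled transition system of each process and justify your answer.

P ~ Q

Reachable graph of P (3 states):
  s0 = b.a.((rec X. b.a.(X + X)) + (rec X. b.a.(X + X))) :: -b-> s1
  s1 = a.((rec X. b.a.(X + X)) + (rec X. b.a.(X + X))) :: -a-> s2
  s2 = (rec X. b.a.(X + X)) + (rec X. b.a.(X + X)) :: -b-> s1
Reachable graph of Q (3 states):
  t0 = rec X. b.a.(X + X) :: -b-> t1
  t1 = a.((rec X. b.a.(X + X)) + (rec X. b.a.(X + X))) :: -a-> t2
  t2 = (rec X. b.a.(X + X)) + (rec X. b.a.(X + X)) :: -b-> t1
Partition-refinement fixed point:
  B0 = {s0, s2, t0, t2}
  B1 = {s1, t1}
s0 ∈ B0, t0 ∈ B0 → same block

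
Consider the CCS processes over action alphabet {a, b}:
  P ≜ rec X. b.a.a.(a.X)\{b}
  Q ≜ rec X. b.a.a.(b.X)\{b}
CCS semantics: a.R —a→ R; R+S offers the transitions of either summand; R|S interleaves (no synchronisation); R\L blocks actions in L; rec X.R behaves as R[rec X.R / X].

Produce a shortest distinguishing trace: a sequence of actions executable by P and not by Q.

baaa

LTS(P): 5 reachable states
  p0 = rec X. b.a.a.(a.X)\{b} → ··b··> p1
  p1 = a.a.(a.(rec X. b.a.a.(a.X)\{b}))\{b} → ··a··> p2
  p2 = a.(a.(rec X. b.a.a.(a.X)\{b}))\{b} → ··a··> p3
  p3 = (a.(rec X. b.a.a.(a.X)\{b}))\{b} → ··a··> p4
  p4 = (rec X. b.a.a.(a.X)\{b})\{b} → (no moves)
LTS(Q): 4 reachable states
  q0 = rec X. b.a.a.(b.X)\{b} → ··b··> q1
  q1 = a.a.(b.(rec X. b.a.a.(b.X)\{b}))\{b} → ··a··> q2
  q2 = a.(b.(rec X. b.a.a.(b.X)\{b}))\{b} → ··a··> q3
  q3 = (b.(rec X. b.a.a.(b.X)\{b}))\{b} → (no moves)
Run σ = ⟨baaa⟩ on P: start {p0}
  step 1 (b): {p1}
  step 2 (a): {p2}
  step 3 (a): {p3}
  step 4 (a): {p4}
  ✓ P
Run σ = ⟨baaa⟩ on Q: start {q0}
  step 1 (b): {q1}
  step 2 (a): {q2}
  step 3 (a): {q3}
  step 4 (a): ∅  — Q cannot continue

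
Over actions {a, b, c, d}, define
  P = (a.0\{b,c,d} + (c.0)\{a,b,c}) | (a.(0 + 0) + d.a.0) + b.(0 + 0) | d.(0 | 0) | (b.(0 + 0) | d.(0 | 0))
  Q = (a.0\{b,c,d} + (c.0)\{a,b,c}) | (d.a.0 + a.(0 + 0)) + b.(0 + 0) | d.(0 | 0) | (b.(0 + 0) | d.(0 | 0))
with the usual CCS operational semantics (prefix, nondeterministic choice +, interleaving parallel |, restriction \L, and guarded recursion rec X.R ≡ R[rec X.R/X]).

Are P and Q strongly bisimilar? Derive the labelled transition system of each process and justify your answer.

bisimilar

P's transition system — 23 states:
  u0 = (a.0\{b,c,d} + (c.0)\{a,b,c}) | (a.(0 + 0) + d.a.0) + b.(0 + 0) | d.(0 | 0) | (b.(0 + 0) | d.(0 | 0)) has moves -a-> u1, -a-> u2, -b-> u3, -b-> u4, -d-> u5, -d-> u6, -d-> u7
  u1 = (a.0\{b,c,d} + (c.0)\{a,b,c}) | (0 + 0) has moves -a-> u8
  u2 = 0\{b,c,d} | (a.(0 + 0) + d.a.0) has moves -a-> u8, -d-> u9
  u3 = (0 + 0) | d.(0 | 0) | (b.(0 + 0) | d.(0 | 0)) has moves -b-> u10, -d-> u11, -d-> u12
  u4 = b.(0 + 0) | d.(0 | 0) | ((0 + 0) | d.(0 | 0)) has moves -b-> u10, -d-> u13, -d-> u14
  u5 = (a.0\{b,c,d} + (c.0)\{a,b,c}) | a.0 has moves -a-> u15, -a-> u9
  u6 = b.(0 + 0) | (0 | 0) | (b.(0 + 0) | d.(0 | 0)) has moves -b-> u11, -b-> u13, -d-> u16
  u7 = b.(0 + 0) | d.(0 | 0) | (b.(0 + 0) | (0 | 0)) has moves -b-> u12, -b-> u14, -d-> u16
  u8 = 0\{b,c,d} | (0 + 0) has moves deadlocked
  u9 = 0\{b,c,d} | a.0 has moves -a-> u17
  u10 = (0 + 0) | d.(0 | 0) | ((0 + 0) | d.(0 | 0)) has moves -d-> u18, -d-> u19
  u11 = (0 + 0) | (0 | 0) | (b.(0 + 0) | d.(0 | 0)) has moves -b-> u18, -d-> u20
  u12 = (0 + 0) | d.(0 | 0) | (b.(0 + 0) | (0 | 0)) has moves -b-> u19, -d-> u20
  u13 = b.(0 + 0) | (0 | 0) | ((0 + 0) | d.(0 | 0)) has moves -b-> u18, -d-> u21
  u14 = b.(0 + 0) | d.(0 | 0) | ((0 + 0) | (0 | 0)) has moves -b-> u19, -d-> u21
  u15 = (a.0\{b,c,d} + (c.0)\{a,b,c}) | 0 has moves -a-> u17
  u16 = b.(0 + 0) | (0 | 0) | (b.(0 + 0) | (0 | 0)) has moves -b-> u20, -b-> u21
  u17 = 0\{b,c,d} | 0 has moves deadlocked
  u18 = (0 + 0) | (0 | 0) | ((0 + 0) | d.(0 | 0)) has moves -d-> u22
  u19 = (0 + 0) | d.(0 | 0) | ((0 + 0) | (0 | 0)) has moves -d-> u22
  u20 = (0 + 0) | (0 | 0) | (b.(0 + 0) | (0 | 0)) has moves -b-> u22
  u21 = b.(0 + 0) | (0 | 0) | ((0 + 0) | (0 | 0)) has moves -b-> u22
  u22 = (0 + 0) | (0 | 0) | ((0 + 0) | (0 | 0)) has moves deadlocked
Q's transition system — 23 states:
  v0 = (a.0\{b,c,d} + (c.0)\{a,b,c}) | (d.a.0 + a.(0 + 0)) + b.(0 + 0) | d.(0 | 0) | (b.(0 + 0) | d.(0 | 0)) has moves -a-> v1, -a-> v2, -b-> v3, -b-> v4, -d-> v5, -d-> v6, -d-> v7
  v1 = (a.0\{b,c,d} + (c.0)\{a,b,c}) | (0 + 0) has moves -a-> v8
  v2 = 0\{b,c,d} | (d.a.0 + a.(0 + 0)) has moves -a-> v8, -d-> v9
  v3 = (0 + 0) | d.(0 | 0) | (b.(0 + 0) | d.(0 | 0)) has moves -b-> v10, -d-> v11, -d-> v12
  v4 = b.(0 + 0) | d.(0 | 0) | ((0 + 0) | d.(0 | 0)) has moves -b-> v10, -d-> v13, -d-> v14
  v5 = (a.0\{b,c,d} + (c.0)\{a,b,c}) | a.0 has moves -a-> v15, -a-> v9
  v6 = b.(0 + 0) | (0 | 0) | (b.(0 + 0) | d.(0 | 0)) has moves -b-> v11, -b-> v13, -d-> v16
  v7 = b.(0 + 0) | d.(0 | 0) | (b.(0 + 0) | (0 | 0)) has moves -b-> v12, -b-> v14, -d-> v16
  v8 = 0\{b,c,d} | (0 + 0) has moves deadlocked
  v9 = 0\{b,c,d} | a.0 has moves -a-> v17
  v10 = (0 + 0) | d.(0 | 0) | ((0 + 0) | d.(0 | 0)) has moves -d-> v18, -d-> v19
  v11 = (0 + 0) | (0 | 0) | (b.(0 + 0) | d.(0 | 0)) has moves -b-> v18, -d-> v20
  v12 = (0 + 0) | d.(0 | 0) | (b.(0 + 0) | (0 | 0)) has moves -b-> v19, -d-> v20
  v13 = b.(0 + 0) | (0 | 0) | ((0 + 0) | d.(0 | 0)) has moves -b-> v18, -d-> v21
  v14 = b.(0 + 0) | d.(0 | 0) | ((0 + 0) | (0 | 0)) has moves -b-> v19, -d-> v21
  v15 = (a.0\{b,c,d} + (c.0)\{a,b,c}) | 0 has moves -a-> v17
  v16 = b.(0 + 0) | (0 | 0) | (b.(0 + 0) | (0 | 0)) has moves -b-> v20, -b-> v21
  v17 = 0\{b,c,d} | 0 has moves deadlocked
  v18 = (0 + 0) | (0 | 0) | ((0 + 0) | d.(0 | 0)) has moves -d-> v22
  v19 = (0 + 0) | d.(0 | 0) | ((0 + 0) | (0 | 0)) has moves -d-> v22
  v20 = (0 + 0) | (0 | 0) | (b.(0 + 0) | (0 | 0)) has moves -b-> v22
  v21 = b.(0 + 0) | (0 | 0) | ((0 + 0) | (0 | 0)) has moves -b-> v22
  v22 = (0 + 0) | (0 | 0) | ((0 + 0) | (0 | 0)) has moves deadlocked
Bisimilarity quotient blocks:
  B0 = {u0, v0}
  B1 = {u3, u4, v3, v4}
  B2 = {u10, v10}
  B3 = {u18, u19, v18, v19}
  B4 = {u17, u22, u8, v17, v22, v8}
  B5 = {u11, u12, u13, u14, v11, v12, v13, v14}
  B6 = {u20, u21, v20, v21}
  B7 = {u6, u7, v6, v7}
  B8 = {u16, v16}
  B9 = {u2, v2}
  B10 = {u1, u15, u9, v1, v15, v9}
  B11 = {u5, v5}
u0 ∈ B0, v0 ∈ B0 → same block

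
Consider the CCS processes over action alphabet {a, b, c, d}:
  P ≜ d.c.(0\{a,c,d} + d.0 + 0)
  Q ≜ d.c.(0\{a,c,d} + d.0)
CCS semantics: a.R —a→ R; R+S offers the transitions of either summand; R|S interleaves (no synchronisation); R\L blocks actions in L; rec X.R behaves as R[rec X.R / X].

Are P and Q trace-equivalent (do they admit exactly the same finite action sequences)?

Reachable graph of P (4 states):
  u0 = d.c.(0\{a,c,d} + d.0 + 0) ⊢ =d=> u1
  u1 = c.(0\{a,c,d} + d.0 + 0) ⊢ =c=> u2
  u2 = 0\{a,c,d} + d.0 + 0 ⊢ =d=> u3
  u3 = 0 ⊢ stopped
Reachable graph of Q (4 states):
  v0 = d.c.(0\{a,c,d} + d.0) ⊢ =d=> v1
  v1 = c.(0\{a,c,d} + d.0) ⊢ =c=> v2
  v2 = 0\{a,c,d} + d.0 ⊢ =d=> v3
  v3 = 0 ⊢ stopped
Partition-refinement fixed point:
  B0 = {u0, v0}
  B1 = {u1, v1}
  B2 = {u2, v2}
  B3 = {u3, v3}
u0 ∈ B0, v0 ∈ B0 → same block
Bisimilar ⇒ trace-equivalent.

traces(P) = traces(Q)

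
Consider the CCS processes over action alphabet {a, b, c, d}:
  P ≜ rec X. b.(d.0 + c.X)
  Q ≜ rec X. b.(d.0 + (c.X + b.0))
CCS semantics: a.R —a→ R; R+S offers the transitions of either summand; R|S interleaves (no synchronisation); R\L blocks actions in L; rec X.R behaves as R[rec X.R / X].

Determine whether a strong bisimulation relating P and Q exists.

P's transition system — 3 states:
  u0 = rec X. b.(d.0 + c.X) :: ··b··> u1
  u1 = d.0 + c.(rec X. b.(d.0 + c.X)) :: ··c··> u0, ··d··> u2
  u2 = 0 :: ∅
Q's transition system — 3 states:
  v0 = rec X. b.(d.0 + (c.X + b.0)) :: ··b··> v1
  v1 = d.0 + (c.(rec X. b.(d.0 + (c.X + b.0))) + b.0) :: ··b··> v2, ··c··> v0, ··d··> v2
  v2 = 0 :: ∅
Coarsest stable partition (strong bisimilarity classes):
  B0 = {u0}
  B1 = {u1}
  B2 = {u2, v2}
  B3 = {v0}
  B4 = {v1}
u0 ∈ B0, v0 ∈ B3 → different blocks

not bisimilar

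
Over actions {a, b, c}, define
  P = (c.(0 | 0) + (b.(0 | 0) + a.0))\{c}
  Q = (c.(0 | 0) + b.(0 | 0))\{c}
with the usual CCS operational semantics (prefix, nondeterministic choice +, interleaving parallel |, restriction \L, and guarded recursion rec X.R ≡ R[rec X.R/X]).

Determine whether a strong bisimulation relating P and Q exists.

LTS(P): 3 reachable states
  s0 = (c.(0 | 0) + (b.(0 | 0) + a.0))\{c} has moves --a--▸ s1, --b--▸ s2
  s1 = 0\{c} has moves ·
  s2 = (0 | 0)\{c} has moves ·
LTS(Q): 2 reachable states
  t0 = (c.(0 | 0) + b.(0 | 0))\{c} has moves --b--▸ t1
  t1 = (0 | 0)\{c} has moves ·
Coarsest stable partition (strong bisimilarity classes):
  B0 = {s0}
  B1 = {s1, s2, t1}
  B2 = {t0}
s0 ∈ B0, t0 ∈ B2 → different blocks

P ≁ Q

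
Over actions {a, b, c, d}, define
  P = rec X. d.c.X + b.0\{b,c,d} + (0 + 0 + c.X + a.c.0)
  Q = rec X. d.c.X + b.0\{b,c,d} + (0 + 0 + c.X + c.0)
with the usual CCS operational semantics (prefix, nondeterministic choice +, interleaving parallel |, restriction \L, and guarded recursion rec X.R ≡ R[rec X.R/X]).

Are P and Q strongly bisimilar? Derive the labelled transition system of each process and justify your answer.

LTS(P): 5 reachable states
  u0 = rec X. d.c.X + b.0\{b,c,d} + (0 + 0 + c.X + a.c.0) :: —a→ u1, —b→ u2, —c→ u0, —d→ u3
  u1 = c.0 :: —c→ u4
  u2 = 0\{b,c,d} :: stopped
  u3 = c.(rec X. d.c.X + b.0\{b,c,d} + (0 + 0 + c.X + a.c.0)) :: —c→ u0
  u4 = 0 :: stopped
LTS(Q): 4 reachable states
  v0 = rec X. d.c.X + b.0\{b,c,d} + (0 + 0 + c.X + c.0) :: —b→ v1, —c→ v0, —c→ v2, —d→ v3
  v1 = 0\{b,c,d} :: stopped
  v2 = 0 :: stopped
  v3 = c.(rec X. d.c.X + b.0\{b,c,d} + (0 + 0 + c.X + c.0)) :: —c→ v0
Bisimilarity quotient blocks:
  B0 = {u0}
  B1 = {u2, u4, v1, v2}
  B2 = {u3}
  B3 = {u1}
  B4 = {v0}
  B5 = {v3}
u0 ∈ B0, v0 ∈ B4 → different blocks

not bisimilar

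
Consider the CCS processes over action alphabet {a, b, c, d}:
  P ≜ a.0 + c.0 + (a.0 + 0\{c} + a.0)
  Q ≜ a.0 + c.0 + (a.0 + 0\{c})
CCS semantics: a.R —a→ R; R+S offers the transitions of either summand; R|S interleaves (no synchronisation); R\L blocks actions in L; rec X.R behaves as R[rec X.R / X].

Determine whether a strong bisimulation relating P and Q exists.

YES

P's transition system — 2 states:
  m0 = a.0 + c.0 + (a.0 + 0\{c} + a.0) :: -a-> m1, -c-> m1
  m1 = 0 :: ·
Q's transition system — 2 states:
  n0 = a.0 + c.0 + (a.0 + 0\{c}) :: -a-> n1, -c-> n1
  n1 = 0 :: ·
Bisimilarity quotient blocks:
  B0 = {m0, n0}
  B1 = {m1, n1}
m0 ∈ B0, n0 ∈ B0 → same block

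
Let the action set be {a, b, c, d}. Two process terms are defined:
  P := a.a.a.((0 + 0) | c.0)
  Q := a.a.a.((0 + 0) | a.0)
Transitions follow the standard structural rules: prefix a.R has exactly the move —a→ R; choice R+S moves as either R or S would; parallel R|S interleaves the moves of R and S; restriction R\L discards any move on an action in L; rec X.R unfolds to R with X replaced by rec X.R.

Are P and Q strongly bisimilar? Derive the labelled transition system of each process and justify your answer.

P's transition system — 5 states:
  s0 = a.a.a.((0 + 0) | c.0) :: —a→ s1
  s1 = a.a.((0 + 0) | c.0) :: —a→ s2
  s2 = a.((0 + 0) | c.0) :: —a→ s3
  s3 = (0 + 0) | c.0 :: —c→ s4
  s4 = (0 + 0) | 0 :: (no moves)
Q's transition system — 5 states:
  t0 = a.a.a.((0 + 0) | a.0) :: —a→ t1
  t1 = a.a.((0 + 0) | a.0) :: —a→ t2
  t2 = a.((0 + 0) | a.0) :: —a→ t3
  t3 = (0 + 0) | a.0 :: —a→ t4
  t4 = (0 + 0) | 0 :: (no moves)
Partition-refinement fixed point:
  B0 = {s0}
  B1 = {s1}
  B2 = {s2}
  B3 = {s3}
  B4 = {s4, t4}
  B5 = {t0}
  B6 = {t1}
  B7 = {t2}
  B8 = {t3}
s0 ∈ B0, t0 ∈ B5 → different blocks

NO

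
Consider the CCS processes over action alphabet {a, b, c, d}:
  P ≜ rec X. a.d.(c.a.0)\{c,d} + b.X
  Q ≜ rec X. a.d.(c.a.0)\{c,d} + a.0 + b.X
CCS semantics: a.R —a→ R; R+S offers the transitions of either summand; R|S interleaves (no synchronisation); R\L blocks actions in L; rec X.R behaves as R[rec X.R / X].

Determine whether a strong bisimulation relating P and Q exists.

Reachable graph of P (3 states):
  u0 = rec X. a.d.(c.a.0)\{c,d} + b.X has moves =a=> u1, =b=> u0
  u1 = d.(c.a.0)\{c,d} has moves =d=> u2
  u2 = (c.a.0)\{c,d} has moves ·
Reachable graph of Q (4 states):
  v0 = rec X. a.d.(c.a.0)\{c,d} + a.0 + b.X has moves =a=> v1, =a=> v2, =b=> v0
  v1 = 0 has moves ·
  v2 = d.(c.a.0)\{c,d} has moves =d=> v3
  v3 = (c.a.0)\{c,d} has moves ·
Partition-refinement fixed point:
  B0 = {u0}
  B1 = {u1, v2}
  B2 = {u2, v1, v3}
  B3 = {v0}
u0 ∈ B0, v0 ∈ B3 → different blocks

P ≁ Q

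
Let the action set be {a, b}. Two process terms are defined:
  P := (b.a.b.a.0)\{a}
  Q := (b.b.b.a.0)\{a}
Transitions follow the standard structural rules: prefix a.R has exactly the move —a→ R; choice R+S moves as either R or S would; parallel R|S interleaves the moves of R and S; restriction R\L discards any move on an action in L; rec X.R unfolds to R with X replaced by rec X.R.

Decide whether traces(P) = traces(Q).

LTS(P): 2 reachable states
  m0 = (b.a.b.a.0)\{a} ⊢ —b→ m1
  m1 = (a.b.a.0)\{a} ⊢ ∅
LTS(Q): 4 reachable states
  n0 = (b.b.b.a.0)\{a} ⊢ —b→ n1
  n1 = (b.b.a.0)\{a} ⊢ —b→ n2
  n2 = (b.a.0)\{a} ⊢ —b→ n3
  n3 = (a.0)\{a} ⊢ ∅
Trace ⟨bb⟩ through Q, begin at {n0}:
  after b @ step 1: {n1}
  after b @ step 2: {n2}
  — Q admits the full trace.
Trace ⟨bb⟩ through P, begin at {m0}:
  after b @ step 1: {m1}
  after b @ step 2: no successor for P

trace-distinct — witness ⟨bb⟩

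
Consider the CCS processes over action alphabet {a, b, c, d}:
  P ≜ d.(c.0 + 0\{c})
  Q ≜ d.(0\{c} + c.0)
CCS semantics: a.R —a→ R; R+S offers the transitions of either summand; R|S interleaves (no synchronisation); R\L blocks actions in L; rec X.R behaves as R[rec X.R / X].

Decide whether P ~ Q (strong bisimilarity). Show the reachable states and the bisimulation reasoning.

bisimilar

Reachable graph of P (3 states):
  u0 = d.(c.0 + 0\{c}) :: --d--▸ u1
  u1 = c.0 + 0\{c} :: --c--▸ u2
  u2 = 0 :: ∅
Reachable graph of Q (3 states):
  v0 = d.(0\{c} + c.0) :: --d--▸ v1
  v1 = 0\{c} + c.0 :: --c--▸ v2
  v2 = 0 :: ∅
Bisimilarity quotient blocks:
  B0 = {u0, v0}
  B1 = {u1, v1}
  B2 = {u2, v2}
u0 ∈ B0, v0 ∈ B0 → same block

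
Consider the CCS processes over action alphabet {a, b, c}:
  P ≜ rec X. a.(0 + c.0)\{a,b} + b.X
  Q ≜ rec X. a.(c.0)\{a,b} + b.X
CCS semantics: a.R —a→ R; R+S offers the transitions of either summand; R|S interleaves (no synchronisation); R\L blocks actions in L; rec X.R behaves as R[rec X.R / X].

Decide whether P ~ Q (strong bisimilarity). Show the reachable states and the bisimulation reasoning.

P ~ Q

LTS(P): 3 reachable states
  u0 = rec X. a.(0 + c.0)\{a,b} + b.X :: --a--▸ u1, --b--▸ u0
  u1 = (0 + c.0)\{a,b} :: --c--▸ u2
  u2 = 0\{a,b} :: stopped
LTS(Q): 3 reachable states
  v0 = rec X. a.(c.0)\{a,b} + b.X :: --a--▸ v1, --b--▸ v0
  v1 = (c.0)\{a,b} :: --c--▸ v2
  v2 = 0\{a,b} :: stopped
Partition-refinement fixed point:
  B0 = {u0, v0}
  B1 = {u1, v1}
  B2 = {u2, v2}
u0 ∈ B0, v0 ∈ B0 → same block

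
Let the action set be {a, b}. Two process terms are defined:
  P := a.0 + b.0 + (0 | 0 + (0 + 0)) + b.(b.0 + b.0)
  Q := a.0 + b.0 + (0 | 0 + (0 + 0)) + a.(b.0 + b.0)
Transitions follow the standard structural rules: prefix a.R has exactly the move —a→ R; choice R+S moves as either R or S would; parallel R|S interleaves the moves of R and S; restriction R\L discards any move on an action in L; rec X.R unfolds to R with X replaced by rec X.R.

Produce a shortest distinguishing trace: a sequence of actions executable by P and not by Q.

bb

P's transition system — 3 states:
  p0 = a.0 + b.0 + (0 | 0 + (0 + 0)) + b.(b.0 + b.0) has moves —a→ p1, —b→ p1, —b→ p2
  p1 = 0 has moves ∅
  p2 = b.0 + b.0 has moves —b→ p1
Q's transition system — 3 states:
  q0 = a.0 + b.0 + (0 | 0 + (0 + 0)) + a.(b.0 + b.0) has moves —a→ q1, —a→ q2, —b→ q1
  q1 = 0 has moves ∅
  q2 = b.0 + b.0 has moves —b→ q1
Run σ = ⟨bb⟩ on P: start {p0}
  step 1 (b): {p1, p2}
  step 2 (b): {p1}
  ✓ P
Run σ = ⟨bb⟩ on Q: start {q0}
  step 1 (b): {q1}
  step 2 (b): ∅ (Q stuck)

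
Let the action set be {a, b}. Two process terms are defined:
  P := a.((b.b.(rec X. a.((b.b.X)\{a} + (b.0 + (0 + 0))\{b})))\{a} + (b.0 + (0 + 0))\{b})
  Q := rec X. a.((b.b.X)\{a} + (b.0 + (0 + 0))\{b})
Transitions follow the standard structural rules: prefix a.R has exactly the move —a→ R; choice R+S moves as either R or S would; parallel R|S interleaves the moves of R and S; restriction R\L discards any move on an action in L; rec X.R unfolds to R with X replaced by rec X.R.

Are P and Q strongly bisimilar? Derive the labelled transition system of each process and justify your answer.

bisimilar

LTS(P): 4 reachable states
  p0 = a.((b.b.(rec X. a.((b.b.X)\{a} + (b.0 + (0 + 0))\{b})))\{a} + (b.0 + (0 + 0))\{b}) :: —a→ p1
  p1 = (b.b.(rec X. a.((b.b.X)\{a} + (b.0 + (0 + 0))\{b})))\{a} + (b.0 + (0 + 0))\{b} :: —b→ p2
  p2 = (b.(rec X. a.((b.b.X)\{a} + (b.0 + (0 + 0))\{b})))\{a} :: —b→ p3
  p3 = (rec X. a.((b.b.X)\{a} + (b.0 + (0 + 0))\{b}))\{a} :: (no moves)
LTS(Q): 4 reachable states
  q0 = rec X. a.((b.b.X)\{a} + (b.0 + (0 + 0))\{b}) :: —a→ q1
  q1 = (b.b.(rec X. a.((b.b.X)\{a} + (b.0 + (0 + 0))\{b})))\{a} + (b.0 + (0 + 0))\{b} :: —b→ q2
  q2 = (b.(rec X. a.((b.b.X)\{a} + (b.0 + (0 + 0))\{b})))\{a} :: —b→ q3
  q3 = (rec X. a.((b.b.X)\{a} + (b.0 + (0 + 0))\{b}))\{a} :: (no moves)
Bisimilarity quotient blocks:
  B0 = {p0, q0}
  B1 = {p1, q1}
  B2 = {p2, q2}
  B3 = {p3, q3}
p0 ∈ B0, q0 ∈ B0 → same block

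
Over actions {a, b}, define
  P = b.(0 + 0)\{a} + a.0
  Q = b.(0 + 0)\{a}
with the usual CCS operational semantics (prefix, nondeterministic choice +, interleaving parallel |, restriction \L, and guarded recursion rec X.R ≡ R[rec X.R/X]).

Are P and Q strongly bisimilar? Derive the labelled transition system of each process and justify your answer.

P's transition system — 3 states:
  s0 = b.(0 + 0)\{a} + a.0 ⊢ —a→ s1, —b→ s2
  s1 = 0 ⊢ ·
  s2 = (0 + 0)\{a} ⊢ ·
Q's transition system — 2 states:
  t0 = b.(0 + 0)\{a} ⊢ —b→ t1
  t1 = (0 + 0)\{a} ⊢ ·
Partition-refinement fixed point:
  B0 = {s0}
  B1 = {s1, s2, t1}
  B2 = {t0}
s0 ∈ B0, t0 ∈ B2 → different blocks

P ≁ Q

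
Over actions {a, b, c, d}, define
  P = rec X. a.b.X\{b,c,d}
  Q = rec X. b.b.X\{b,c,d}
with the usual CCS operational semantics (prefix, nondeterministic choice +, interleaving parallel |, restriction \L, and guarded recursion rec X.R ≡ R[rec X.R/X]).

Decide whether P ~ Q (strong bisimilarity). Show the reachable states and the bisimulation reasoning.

not bisimilar

P's transition system — 4 states:
  m0 = rec X. a.b.X\{b,c,d} has moves --a--▸ m1
  m1 = b.(rec X. a.b.X\{b,c,d})\{b,c,d} has moves --b--▸ m2
  m2 = (rec X. a.b.X\{b,c,d})\{b,c,d} has moves --a--▸ m3
  m3 = (b.(rec X. a.b.X\{b,c,d})\{b,c,d})\{b,c,d} has moves ∅
Q's transition system — 3 states:
  n0 = rec X. b.b.X\{b,c,d} has moves --b--▸ n1
  n1 = b.(rec X. b.b.X\{b,c,d})\{b,c,d} has moves --b--▸ n2
  n2 = (rec X. b.b.X\{b,c,d})\{b,c,d} has moves ∅
Partition-refinement fixed point:
  B0 = {m0}
  B1 = {m1}
  B2 = {m2}
  B3 = {m3, n2}
  B4 = {n0}
  B5 = {n1}
m0 ∈ B0, n0 ∈ B4 → different blocks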